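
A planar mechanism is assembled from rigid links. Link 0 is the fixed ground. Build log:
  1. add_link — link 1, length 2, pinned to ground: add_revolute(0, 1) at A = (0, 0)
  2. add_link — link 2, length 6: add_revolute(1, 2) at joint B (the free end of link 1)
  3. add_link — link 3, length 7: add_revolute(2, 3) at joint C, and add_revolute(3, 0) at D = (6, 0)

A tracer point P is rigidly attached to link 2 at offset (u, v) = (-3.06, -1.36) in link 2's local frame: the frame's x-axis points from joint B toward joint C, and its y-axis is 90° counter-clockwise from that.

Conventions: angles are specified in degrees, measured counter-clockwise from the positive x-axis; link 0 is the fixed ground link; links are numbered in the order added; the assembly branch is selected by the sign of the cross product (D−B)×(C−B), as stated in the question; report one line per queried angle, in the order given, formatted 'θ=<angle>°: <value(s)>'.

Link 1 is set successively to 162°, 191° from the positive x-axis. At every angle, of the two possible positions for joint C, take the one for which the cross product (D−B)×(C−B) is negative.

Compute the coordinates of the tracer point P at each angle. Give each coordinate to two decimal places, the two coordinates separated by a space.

A=(0,0), D=(6.00,0)
θ=162°: B = A + 2.00·(cos162°, sin162°) = (-1.9021, 0.6180)
θ=162°: |BD| = 7.9262
θ=162°: circle(B,6.00) ∩ circle(D,7.00): a=3.1431, h=5.1109
θ=162°:   candidates: C₊=(1.6299,5.4683) cross=40.510; C₋=(0.8329,-4.7224) cross=-40.510
θ=162°:   branch - wants cross < 0 → take C=(0.8329,-4.7224) (cross=-40.510)
θ=162°: ex = (C−B)/|BC| = (0.4558,-0.8901); ey = (0.8901,0.4558)
θ=162°: P = B + -3.06·ex + -1.36·ey = (-4.5074,2.7217)
θ=191°: B = A + 2.00·(cos191°, sin191°) = (-1.9633, -0.3816)
θ=191°: |BD| = 7.9724
θ=191°: circle(B,6.00) ∩ circle(D,7.00): a=3.1709, h=5.0937
θ=191°:   candidates: C₊=(0.9602,4.8580) cross=40.609; C₋=(1.4478,-5.3177) cross=-40.609
θ=191°:   branch - wants cross < 0 → take C=(1.4478,-5.3177) (cross=-40.609)
θ=191°: ex = (C−B)/|BC| = (0.5685,-0.8227); ey = (0.8227,0.5685)
θ=191°: P = B + -3.06·ex + -1.36·ey = (-4.8217,1.3626)

θ=162°: -4.51 2.72
θ=191°: -4.82 1.36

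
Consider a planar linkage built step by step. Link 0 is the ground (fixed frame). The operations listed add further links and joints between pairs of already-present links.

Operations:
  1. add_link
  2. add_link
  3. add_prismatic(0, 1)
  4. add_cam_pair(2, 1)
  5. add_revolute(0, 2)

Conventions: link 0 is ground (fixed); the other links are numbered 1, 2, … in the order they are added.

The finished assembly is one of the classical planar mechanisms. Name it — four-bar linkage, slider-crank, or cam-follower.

links: 3 (incl. ground); joints: 1 revolute, 1 prismatic, 1 higher (cam) pair, forming one closed loop
3 links, revolute + prismatic + higher pair in one loop → cam-follower

cam-follower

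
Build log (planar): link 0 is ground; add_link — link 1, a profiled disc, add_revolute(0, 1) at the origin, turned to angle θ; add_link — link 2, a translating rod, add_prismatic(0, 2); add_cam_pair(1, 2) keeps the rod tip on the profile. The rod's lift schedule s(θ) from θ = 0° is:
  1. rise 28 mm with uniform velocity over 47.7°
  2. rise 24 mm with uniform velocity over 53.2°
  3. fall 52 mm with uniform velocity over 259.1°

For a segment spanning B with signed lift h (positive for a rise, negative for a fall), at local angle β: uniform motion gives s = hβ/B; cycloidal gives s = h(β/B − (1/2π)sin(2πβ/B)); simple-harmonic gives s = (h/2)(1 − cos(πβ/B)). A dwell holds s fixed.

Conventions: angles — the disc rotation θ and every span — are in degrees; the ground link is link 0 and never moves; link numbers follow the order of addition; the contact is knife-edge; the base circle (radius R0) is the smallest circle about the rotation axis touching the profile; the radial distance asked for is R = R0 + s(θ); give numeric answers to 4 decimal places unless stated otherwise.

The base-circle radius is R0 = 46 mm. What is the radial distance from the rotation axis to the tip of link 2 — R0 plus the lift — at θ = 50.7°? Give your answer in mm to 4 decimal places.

seg 1 [0°–47.7°] uniform, h=28: full span → s += 28 → s = 28.0000
seg 2 [47.7°–100.9°] uniform, h=24: θ=50.7° here. β=3, B=53.2. 24·3/53.2 = 1.3534 → s = 29.3534
R = R0 + s = 46 + 29.3534 = 75.3534

75.3534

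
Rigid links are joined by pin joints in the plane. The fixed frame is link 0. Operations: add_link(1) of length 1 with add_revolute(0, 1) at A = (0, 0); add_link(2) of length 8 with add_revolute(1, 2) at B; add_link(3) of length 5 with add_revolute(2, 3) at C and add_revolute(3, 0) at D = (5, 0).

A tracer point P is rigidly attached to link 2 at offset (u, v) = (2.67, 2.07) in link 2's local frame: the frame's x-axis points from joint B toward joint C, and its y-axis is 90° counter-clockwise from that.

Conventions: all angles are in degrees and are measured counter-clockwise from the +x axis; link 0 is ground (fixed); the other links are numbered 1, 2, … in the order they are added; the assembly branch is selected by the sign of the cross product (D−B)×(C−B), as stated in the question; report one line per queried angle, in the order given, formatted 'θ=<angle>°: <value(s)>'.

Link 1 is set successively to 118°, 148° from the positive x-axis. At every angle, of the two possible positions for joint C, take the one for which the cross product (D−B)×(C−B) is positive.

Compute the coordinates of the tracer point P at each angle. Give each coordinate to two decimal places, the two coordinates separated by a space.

A=(0,0), D=(5.00,0)
θ=118°: B = A + 1.00·(cos118°, sin118°) = (-0.4695, 0.8829)
θ=118°: |BD| = 5.5403
θ=118°: circle(B,8.00) ∩ circle(D,5.00): a=6.2898, h=4.9435
θ=118°:   candidates: C₊=(6.5278,4.7609) cross=27.388; C₋=(4.9521,-4.9998) cross=-27.388
θ=118°:   branch + wants cross > 0 → take C=(6.5278,4.7609) (cross=27.388)
θ=118°: ex = (C−B)/|BC| = (0.8747,0.4847); ey = (-0.4847,0.8747)
θ=118°: P = B + 2.67·ex + 2.07·ey = (0.8625,3.9877)
θ=148°: B = A + 1.00·(cos148°, sin148°) = (-0.8480, 0.5299)
θ=148°: |BD| = 5.8720
θ=148°: circle(B,8.00) ∩ circle(D,5.00): a=6.2568, h=4.9852
θ=148°:   candidates: C₊=(5.8332,4.9301) cross=29.273; C₋=(4.9334,-4.9996) cross=-29.273
θ=148°:   branch + wants cross > 0 → take C=(5.8332,4.9301) (cross=29.273)
θ=148°: ex = (C−B)/|BC| = (0.8352,0.5500); ey = (-0.5500,0.8352)
θ=148°: P = B + 2.67·ex + 2.07·ey = (0.2433,3.7272)

θ=118°: 0.86 3.99
θ=148°: 0.24 3.73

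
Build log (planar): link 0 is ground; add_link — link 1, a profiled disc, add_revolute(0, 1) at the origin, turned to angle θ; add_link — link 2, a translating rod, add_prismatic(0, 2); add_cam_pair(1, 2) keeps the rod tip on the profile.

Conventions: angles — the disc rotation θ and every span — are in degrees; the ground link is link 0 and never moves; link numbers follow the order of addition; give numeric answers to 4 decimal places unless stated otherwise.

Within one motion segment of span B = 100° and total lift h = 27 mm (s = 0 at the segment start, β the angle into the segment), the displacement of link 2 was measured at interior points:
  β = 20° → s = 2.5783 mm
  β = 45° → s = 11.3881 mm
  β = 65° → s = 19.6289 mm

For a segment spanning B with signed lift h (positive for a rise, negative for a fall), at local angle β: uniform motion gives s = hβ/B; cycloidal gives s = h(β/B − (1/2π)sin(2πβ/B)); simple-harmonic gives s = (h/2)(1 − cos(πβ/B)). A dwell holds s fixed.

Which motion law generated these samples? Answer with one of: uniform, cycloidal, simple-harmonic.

candidates at β/B = r: uniform s = h·r (linear in β); cycloidal s = h·(r − sin(2πr)/(2π)); simple-harmonic s = (h/2)(1 − cos(πr))
β=20°: printed 2.5783 | uniform 5.4000, cycloidal 1.3131, simple-harmonic 2.5783
β=45°: printed 11.3881 | uniform 12.1500, cycloidal 10.8221, simple-harmonic 11.3881
β=65°: printed 19.6289 | uniform 17.5500, cycloidal 21.0265, simple-harmonic 19.6289
only one law matches every sample → simple-harmonic

simple-harmonic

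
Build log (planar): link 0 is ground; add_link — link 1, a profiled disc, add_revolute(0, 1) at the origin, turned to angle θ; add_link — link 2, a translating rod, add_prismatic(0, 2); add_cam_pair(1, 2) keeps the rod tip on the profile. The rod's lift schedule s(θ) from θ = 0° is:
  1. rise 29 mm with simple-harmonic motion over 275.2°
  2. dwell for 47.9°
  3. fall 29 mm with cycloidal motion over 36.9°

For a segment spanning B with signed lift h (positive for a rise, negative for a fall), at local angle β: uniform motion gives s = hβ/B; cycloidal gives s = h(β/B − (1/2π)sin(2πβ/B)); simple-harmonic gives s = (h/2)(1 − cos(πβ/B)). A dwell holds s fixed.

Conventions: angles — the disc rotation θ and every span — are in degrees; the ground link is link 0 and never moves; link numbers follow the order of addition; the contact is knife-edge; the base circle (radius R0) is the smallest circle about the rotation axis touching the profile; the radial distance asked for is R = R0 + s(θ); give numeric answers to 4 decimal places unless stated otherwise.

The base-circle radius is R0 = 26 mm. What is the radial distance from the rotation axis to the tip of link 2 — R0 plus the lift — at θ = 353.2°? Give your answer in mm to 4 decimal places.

seg 1 [0°–275.2°] simple-harmonic, h=29: full span → s += 29 → s = 29.0000
seg 2 [275.2°–323.1°] dwell: s stays 29.0000
seg 3 [323.1°–360°] cycloidal, h=-29: θ=353.2° here. β=30.1, B=36.9. -29·(0.8157 − sin(2π·0.8157)/(2π)) = -27.8834 → s = 1.1166
R = R0 + s = 26 + 1.1166 = 27.1166

27.1166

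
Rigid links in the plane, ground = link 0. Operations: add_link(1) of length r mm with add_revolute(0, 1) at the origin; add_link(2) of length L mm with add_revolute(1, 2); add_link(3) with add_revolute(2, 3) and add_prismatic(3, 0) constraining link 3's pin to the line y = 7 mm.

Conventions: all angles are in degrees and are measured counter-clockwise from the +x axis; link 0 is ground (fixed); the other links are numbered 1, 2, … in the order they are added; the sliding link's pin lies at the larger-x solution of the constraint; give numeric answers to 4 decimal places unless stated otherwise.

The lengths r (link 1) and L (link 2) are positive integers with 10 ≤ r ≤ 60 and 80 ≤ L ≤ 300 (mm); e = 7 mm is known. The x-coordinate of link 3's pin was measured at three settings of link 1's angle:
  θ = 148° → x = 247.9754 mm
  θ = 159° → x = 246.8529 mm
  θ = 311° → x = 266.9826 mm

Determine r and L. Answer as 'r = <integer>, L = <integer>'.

constraint per measurement: (x − r cos θ)² + (r sin θ − e)² = L²
subtracting the θ₁ and θ₂ equations cancels the r² and L² terms:
r = (x₁² − x₂²) / (2[(x₁cos θ₁ + e sin θ₁) − (x₂cos θ₂ + e sin θ₂)]) = 13.0003 → r = 13
L² = (x₁ − r cos θ₁)² + (r sin θ₁ − e)² = 67081.0254 → L = 259.0000 → L = 259
check at θ₃=311°: x = 266.9826 (printed 266.9826) ✓

r = 13, L = 259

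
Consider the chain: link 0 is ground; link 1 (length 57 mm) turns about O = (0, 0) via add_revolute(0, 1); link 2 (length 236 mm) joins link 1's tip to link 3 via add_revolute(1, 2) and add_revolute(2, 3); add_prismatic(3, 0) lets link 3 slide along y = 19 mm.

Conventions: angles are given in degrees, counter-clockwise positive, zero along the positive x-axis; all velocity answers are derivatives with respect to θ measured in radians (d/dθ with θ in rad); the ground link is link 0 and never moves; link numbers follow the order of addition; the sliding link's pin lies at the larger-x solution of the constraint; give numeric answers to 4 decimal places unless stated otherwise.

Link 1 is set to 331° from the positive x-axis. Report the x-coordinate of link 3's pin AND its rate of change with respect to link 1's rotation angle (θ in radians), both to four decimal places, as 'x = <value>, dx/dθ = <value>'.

geometry: r = 57 mm, L = 236 mm, e = 19 mm
crank pin P = (r cos θ, r sin θ) = (49.853323, -27.634148)
h = r sin θ − e = -27.634148 − 19 = -46.634148
x = r cos θ + √(L² − h²) = 49.853323 + 231.346615 = 281.199938
dx/dθ = −r sin θ − h·r cos θ/√(L² − h²) (θ in radians; h = -46.634148) = 37.683430

x = 281.1999, dx/dθ = 37.6834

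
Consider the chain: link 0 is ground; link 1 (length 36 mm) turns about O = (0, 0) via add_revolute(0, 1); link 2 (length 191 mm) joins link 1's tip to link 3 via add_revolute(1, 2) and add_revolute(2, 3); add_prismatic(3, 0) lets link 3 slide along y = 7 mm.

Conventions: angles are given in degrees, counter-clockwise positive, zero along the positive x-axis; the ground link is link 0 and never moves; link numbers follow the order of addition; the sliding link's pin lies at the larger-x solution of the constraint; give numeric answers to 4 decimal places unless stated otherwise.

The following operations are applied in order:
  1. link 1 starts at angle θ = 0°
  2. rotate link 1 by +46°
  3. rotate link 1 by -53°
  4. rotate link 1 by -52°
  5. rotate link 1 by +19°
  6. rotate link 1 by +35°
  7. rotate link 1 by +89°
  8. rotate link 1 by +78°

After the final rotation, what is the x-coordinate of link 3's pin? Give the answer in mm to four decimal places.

geometry: r = 36 mm, L = 191 mm, e = 7 mm; θ starts at 0°
rotate link 1 by +46°: θ ← 0° +46° = 46°
rotate link 1 by -53°: θ ← 46° -53° = -7°
rotate link 1 by -52°: θ ← -7° -52° = -59°
rotate link 1 by +19°: θ ← -59° +19° = -40°
rotate link 1 by +35°: θ ← -40° +35° = -5°
rotate link 1 by +89°: θ ← -5° +89° = 84°
rotate link 1 by +78°: θ ← 84° +78° = 162°
crank pin P = (r cos θ, r sin θ) = (-34.238035, 11.124612)
h = r sin θ − e = 11.124612 − 7 = 4.124612
x = r cos θ + √(L² − h²) = -34.238035 + 190.955460 = 156.717425

156.7174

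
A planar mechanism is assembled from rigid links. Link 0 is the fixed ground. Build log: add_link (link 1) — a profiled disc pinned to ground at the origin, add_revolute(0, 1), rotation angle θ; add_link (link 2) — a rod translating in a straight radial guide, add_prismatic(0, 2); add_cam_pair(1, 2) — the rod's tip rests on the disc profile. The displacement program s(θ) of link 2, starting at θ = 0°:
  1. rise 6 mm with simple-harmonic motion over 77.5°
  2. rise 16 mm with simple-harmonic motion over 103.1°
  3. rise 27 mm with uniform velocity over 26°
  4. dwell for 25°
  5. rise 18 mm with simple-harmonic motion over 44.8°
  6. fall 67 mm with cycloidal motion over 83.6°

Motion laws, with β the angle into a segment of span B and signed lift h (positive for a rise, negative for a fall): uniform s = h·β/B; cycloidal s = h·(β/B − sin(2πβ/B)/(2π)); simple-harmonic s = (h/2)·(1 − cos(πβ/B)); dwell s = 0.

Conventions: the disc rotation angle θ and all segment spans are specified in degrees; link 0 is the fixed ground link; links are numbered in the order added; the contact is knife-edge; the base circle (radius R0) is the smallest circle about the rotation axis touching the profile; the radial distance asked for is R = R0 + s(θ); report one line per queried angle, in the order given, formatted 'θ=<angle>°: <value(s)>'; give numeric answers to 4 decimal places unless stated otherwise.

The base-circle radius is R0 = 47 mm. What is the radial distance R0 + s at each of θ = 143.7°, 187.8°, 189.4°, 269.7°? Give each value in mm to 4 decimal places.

seg 1 [0°–77.5°] simple-harmonic, h=6: full span → s += 6 → s = 6.0000
seg 2 [77.5°–180.6°] simple-harmonic, h=16: θ=143.7° here. β=66.2, B=103.1. 16/2·(1 − cos(π·0.6421)) = 11.4538 → s = 17.4538
seg 2 [77.5°–180.6°] simple-harmonic, h=16: full span → s += 16 → s = 22.0000
seg 3 [180.6°–206.6°] uniform, h=27: θ=187.8° here. β=7.2, B=26. 27·7.2/26 = 7.4769 → s = 29.4769
seg 3 [180.6°–206.6°] uniform, h=27: θ=189.4° here. β=8.8, B=26. 27·8.8/26 = 9.1385 → s = 31.1385
seg 3 [180.6°–206.6°] uniform, h=27: full span → s += 27 → s = 49.0000
seg 4 [206.6°–231.6°] dwell: s stays 49.0000
seg 5 [231.6°–276.4°] simple-harmonic, h=18: θ=269.7° here. β=38.1, B=44.8. 18/2·(1 − cos(π·0.8504)) = 17.0248 → s = 66.0248
θ=143.7°: R = R0 + s = 47 + 17.4538 = 64.4538
θ=187.8°: R = R0 + s = 47 + 29.4769 = 76.4769
θ=189.4°: R = R0 + s = 47 + 31.1385 = 78.1385
θ=269.7°: R = R0 + s = 47 + 66.0248 = 113.0248

θ=143.7°: 64.4538
θ=187.8°: 76.4769
θ=189.4°: 78.1385
θ=269.7°: 113.0248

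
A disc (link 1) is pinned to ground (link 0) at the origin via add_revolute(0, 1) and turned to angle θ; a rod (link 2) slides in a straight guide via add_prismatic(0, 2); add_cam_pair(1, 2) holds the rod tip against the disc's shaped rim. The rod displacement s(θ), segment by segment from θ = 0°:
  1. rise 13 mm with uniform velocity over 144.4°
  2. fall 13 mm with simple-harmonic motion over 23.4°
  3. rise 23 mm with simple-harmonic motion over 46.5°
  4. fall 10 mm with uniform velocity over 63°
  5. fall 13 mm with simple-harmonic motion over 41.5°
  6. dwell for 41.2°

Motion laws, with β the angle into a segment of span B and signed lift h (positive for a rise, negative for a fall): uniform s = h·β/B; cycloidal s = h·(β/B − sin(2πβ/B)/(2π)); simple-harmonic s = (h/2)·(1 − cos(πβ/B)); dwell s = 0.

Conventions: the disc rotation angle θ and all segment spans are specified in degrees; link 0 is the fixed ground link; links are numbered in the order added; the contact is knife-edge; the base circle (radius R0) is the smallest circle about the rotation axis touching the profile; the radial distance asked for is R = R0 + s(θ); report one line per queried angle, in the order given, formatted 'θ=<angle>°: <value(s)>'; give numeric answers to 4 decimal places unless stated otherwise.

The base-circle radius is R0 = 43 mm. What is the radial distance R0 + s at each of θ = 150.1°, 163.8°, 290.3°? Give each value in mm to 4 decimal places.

segment 1 (0° to 144.4°, uniform, h = 13) is passed completely: s = 0.0000 + (13) = 13.0000
θ = 150.1° falls in segment 2 (144.4° to 167.8°, simple-harmonic, h = -13): β = 150.1 − 144.4 = 5.7°, B = 23.4°; Δs = -13/2·(1 − cos(π·0.2436)) = -1.8122; s = 13.0000 − 1.8122 = 11.1878
θ = 163.8° falls in segment 2 (144.4° to 167.8°, simple-harmonic, h = -13): β = 163.8 − 144.4 = 19.4°, B = 23.4°; Δs = -13/2·(1 − cos(π·0.8291)) = -12.0850; s = 13.0000 − 12.0850 = 0.9150
segment 2 (144.4° to 167.8°, simple-harmonic, h = -13) is passed completely: s = 13.0000 + (-13) = 0.0000
segment 3 (167.8° to 214.3°, simple-harmonic, h = 23) is passed completely: s = 0.0000 + (23) = 23.0000
segment 4 (214.3° to 277.3°, uniform, h = -10) is passed completely: s = 23.0000 + (-10) = 13.0000
θ = 290.3° falls in segment 5 (277.3° to 318.8°, simple-harmonic, h = -13): β = 290.3 − 277.3 = 13°, B = 41.5°; Δs = -13/2·(1 − cos(π·0.3133)) = -2.9016; s = 13.0000 − 2.9016 = 10.0984
θ=150.1°: R = R0 + s = 43 + 11.1878 = 54.1878
θ=163.8°: R = R0 + s = 43 + 0.9150 = 43.9150
θ=290.3°: R = R0 + s = 43 + 10.0984 = 53.0984

θ=150.1°: 54.1878
θ=163.8°: 43.9150
θ=290.3°: 53.0984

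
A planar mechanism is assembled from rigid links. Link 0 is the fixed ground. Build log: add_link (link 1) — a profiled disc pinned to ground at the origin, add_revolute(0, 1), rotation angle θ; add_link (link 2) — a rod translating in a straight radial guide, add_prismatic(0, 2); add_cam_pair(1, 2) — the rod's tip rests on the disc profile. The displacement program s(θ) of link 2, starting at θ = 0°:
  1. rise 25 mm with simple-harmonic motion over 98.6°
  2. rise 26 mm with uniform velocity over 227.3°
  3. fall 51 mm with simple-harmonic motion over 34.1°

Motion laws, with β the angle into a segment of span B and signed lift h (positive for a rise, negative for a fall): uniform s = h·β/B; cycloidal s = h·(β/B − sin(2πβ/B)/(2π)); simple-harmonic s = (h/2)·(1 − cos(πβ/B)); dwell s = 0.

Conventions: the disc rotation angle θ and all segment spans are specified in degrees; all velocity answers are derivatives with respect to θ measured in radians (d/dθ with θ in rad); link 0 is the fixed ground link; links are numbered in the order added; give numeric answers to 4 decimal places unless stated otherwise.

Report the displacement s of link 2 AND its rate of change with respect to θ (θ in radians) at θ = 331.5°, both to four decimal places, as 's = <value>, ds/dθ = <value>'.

seg 1 [0°–98.6°] simple-harmonic, h=25: full span → s += 25 → s = 25.0000
seg 2 [98.6°–325.9°] uniform, h=26: full span → s += 26 → s = 51.0000
seg 3 [325.9°–360°] simple-harmonic, h=-51: θ=331.5° here. β=5.6, B=34.1. -51/2·(1 − cos(π·0.1642)) = -3.3191 → s = 47.6809
velocity in seg [325.9°–360°] (simple-harmonic), θ in radians: β = 5.6° = 0.0977 rad, B = 34.1° = 0.5952 rad; ds/dθ = (πh/(2B)) sin(πβ/B) = (π·(-51)/(2·0.5952)) sin(π·0.1642) = -66.405119 mm/rad

s = 47.6809, ds/dθ = -66.4051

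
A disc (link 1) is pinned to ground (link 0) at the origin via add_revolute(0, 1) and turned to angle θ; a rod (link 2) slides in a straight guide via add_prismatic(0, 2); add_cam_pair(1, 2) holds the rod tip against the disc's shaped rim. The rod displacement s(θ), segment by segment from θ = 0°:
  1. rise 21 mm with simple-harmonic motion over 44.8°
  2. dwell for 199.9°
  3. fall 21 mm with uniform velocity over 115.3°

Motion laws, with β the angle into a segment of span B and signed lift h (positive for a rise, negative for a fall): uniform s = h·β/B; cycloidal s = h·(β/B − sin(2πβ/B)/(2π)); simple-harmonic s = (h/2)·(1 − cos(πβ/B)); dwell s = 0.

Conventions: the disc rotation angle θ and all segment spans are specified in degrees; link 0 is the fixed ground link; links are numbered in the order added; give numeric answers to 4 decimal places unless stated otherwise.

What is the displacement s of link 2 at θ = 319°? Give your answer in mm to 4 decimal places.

segment 1 (0° to 44.8°, simple-harmonic, h = 21) is passed completely: s = 0.0000 + (21) = 21.0000
segment 2 (44.8° to 244.7°, dwell): s unchanged at 21.0000
θ = 319° falls in segment 3 (244.7° to 360°, uniform, h = -21): β = 319 − 244.7 = 74.3°, B = 115.3°; Δs = -21·74.3/115.3 = -13.5325; s = 21.0000 − 13.5325 = 7.4675

7.4675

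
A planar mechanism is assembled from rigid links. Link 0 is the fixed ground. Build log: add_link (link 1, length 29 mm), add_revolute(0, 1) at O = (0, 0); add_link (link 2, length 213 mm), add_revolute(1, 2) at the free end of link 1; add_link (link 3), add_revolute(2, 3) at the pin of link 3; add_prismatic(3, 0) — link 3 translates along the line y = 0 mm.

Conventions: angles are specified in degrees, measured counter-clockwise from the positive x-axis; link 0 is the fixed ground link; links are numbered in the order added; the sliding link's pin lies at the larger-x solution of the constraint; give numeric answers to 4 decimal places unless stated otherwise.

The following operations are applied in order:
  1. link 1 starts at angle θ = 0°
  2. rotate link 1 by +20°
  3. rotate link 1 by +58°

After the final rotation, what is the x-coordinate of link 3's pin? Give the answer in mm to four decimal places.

geometry: r = 29 mm, L = 213 mm, e = 0 mm; θ starts at 0°
rotate link 1 by +20°: θ ← 0° +20° = 20°
rotate link 1 by +58°: θ ← 20° +58° = 78°
crank pin P = (r cos θ, r sin θ) = (6.029439, 28.366280)
h = r sin θ − e = 28.366280 − 0 = 28.366280
x = r cos θ + √(L² − h²) = 6.029439 + 211.102710 = 217.132149

217.1321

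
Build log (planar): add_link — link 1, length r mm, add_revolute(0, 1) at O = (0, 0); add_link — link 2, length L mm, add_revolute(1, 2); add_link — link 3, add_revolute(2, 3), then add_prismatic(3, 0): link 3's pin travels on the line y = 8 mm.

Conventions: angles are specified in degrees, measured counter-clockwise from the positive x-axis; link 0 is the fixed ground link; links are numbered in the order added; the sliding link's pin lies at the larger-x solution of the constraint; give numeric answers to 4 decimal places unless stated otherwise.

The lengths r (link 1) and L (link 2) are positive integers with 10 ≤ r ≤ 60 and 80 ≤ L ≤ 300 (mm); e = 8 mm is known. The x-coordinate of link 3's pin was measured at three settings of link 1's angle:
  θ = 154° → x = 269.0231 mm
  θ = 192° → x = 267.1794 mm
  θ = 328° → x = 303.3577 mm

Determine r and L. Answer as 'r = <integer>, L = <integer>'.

constraint per measurement: (x − r cos θ)² + (r sin θ − e)² = L²
subtracting the θ₁ and θ₂ equations cancels the r² and L² terms:
r = (x₁² − x₂²) / (2[(x₁cos θ₁ + e sin θ₁) − (x₂cos θ₂ + e sin θ₂)]) = 20.0001 → r = 20
L² = (x₁ − r cos θ₁)² + (r sin θ₁ − e)² = 82369.0040 → L = 287.0000 → L = 287
check at θ₃=328°: x = 303.3577 (printed 303.3577) ✓

r = 20, L = 287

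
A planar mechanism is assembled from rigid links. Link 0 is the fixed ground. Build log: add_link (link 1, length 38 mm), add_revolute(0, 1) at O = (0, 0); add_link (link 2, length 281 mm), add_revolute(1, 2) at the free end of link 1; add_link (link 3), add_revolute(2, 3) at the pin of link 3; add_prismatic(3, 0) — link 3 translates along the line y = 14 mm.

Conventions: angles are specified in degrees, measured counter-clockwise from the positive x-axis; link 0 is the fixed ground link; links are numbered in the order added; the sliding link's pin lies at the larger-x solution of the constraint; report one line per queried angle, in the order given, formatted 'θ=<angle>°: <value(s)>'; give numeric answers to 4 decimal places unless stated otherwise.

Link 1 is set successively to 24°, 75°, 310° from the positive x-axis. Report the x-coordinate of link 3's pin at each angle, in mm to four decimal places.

geometry: r = 38 mm, L = 281 mm, e = 14 mm
θ=24°: crank pin P = (r cos θ, r sin θ) = (34.714727, 15.455992)
θ=24°: h = r sin θ − e = 15.455992 − 14 = 1.455992
θ=24°: x = r cos θ + √(L² − h²) = 34.714727 + 280.996228 = 315.710955
θ=75°: crank pin P = (r cos θ, r sin θ) = (9.835124, 36.705181)
θ=75°: h = r sin θ − e = 36.705181 − 14 = 22.705181
θ=75°: x = r cos θ + √(L² − h²) = 9.835124 + 280.081193 = 289.916317
θ=310°: crank pin P = (r cos θ, r sin θ) = (24.425929, -29.109689)
θ=310°: h = r sin θ − e = -29.109689 − 14 = -43.109689
θ=310°: x = r cos θ + √(L² − h²) = 24.425929 + 277.673468 = 302.099397

θ=24°: 315.7110
θ=75°: 289.9163
θ=310°: 302.0994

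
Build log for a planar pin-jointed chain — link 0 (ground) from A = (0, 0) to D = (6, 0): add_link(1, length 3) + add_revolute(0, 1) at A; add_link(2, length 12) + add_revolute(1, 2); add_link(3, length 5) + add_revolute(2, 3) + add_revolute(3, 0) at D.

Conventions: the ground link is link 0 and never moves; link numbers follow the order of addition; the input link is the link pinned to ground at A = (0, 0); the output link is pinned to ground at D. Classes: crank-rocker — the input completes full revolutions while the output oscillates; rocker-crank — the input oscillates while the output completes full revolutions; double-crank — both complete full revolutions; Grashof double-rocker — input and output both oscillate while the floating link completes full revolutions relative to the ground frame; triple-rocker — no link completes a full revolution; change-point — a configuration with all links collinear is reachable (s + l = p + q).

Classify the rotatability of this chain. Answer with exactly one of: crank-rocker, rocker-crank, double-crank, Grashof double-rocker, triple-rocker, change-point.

lengths: ground=6, input=3, coupler=12, output=5
sorted: s=3 (shortest), l=12 (longest), p+q=11
s + l = 15 vs p + q = 11
s + l > p + q → non-Grashof → no link fully rotates → triple-rocker

triple-rocker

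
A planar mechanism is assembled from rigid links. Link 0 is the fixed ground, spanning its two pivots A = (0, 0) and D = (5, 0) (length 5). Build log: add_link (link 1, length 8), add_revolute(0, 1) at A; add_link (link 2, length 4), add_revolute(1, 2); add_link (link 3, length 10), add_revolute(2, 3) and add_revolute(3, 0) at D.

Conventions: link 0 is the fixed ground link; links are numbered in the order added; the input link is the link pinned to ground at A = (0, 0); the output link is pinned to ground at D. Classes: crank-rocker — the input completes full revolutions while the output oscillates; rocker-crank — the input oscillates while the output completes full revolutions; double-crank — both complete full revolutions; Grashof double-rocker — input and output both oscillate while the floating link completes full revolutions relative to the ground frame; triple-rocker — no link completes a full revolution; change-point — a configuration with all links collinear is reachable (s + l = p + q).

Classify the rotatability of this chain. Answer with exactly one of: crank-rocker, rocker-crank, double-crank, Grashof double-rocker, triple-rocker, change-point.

lengths: ground=5, input=8, coupler=4, output=10
sorted: s=4 (shortest), l=10 (longest), p+q=13
s + l = 14 vs p + q = 13
s + l > p + q → non-Grashof → no link fully rotates → triple-rocker

triple-rocker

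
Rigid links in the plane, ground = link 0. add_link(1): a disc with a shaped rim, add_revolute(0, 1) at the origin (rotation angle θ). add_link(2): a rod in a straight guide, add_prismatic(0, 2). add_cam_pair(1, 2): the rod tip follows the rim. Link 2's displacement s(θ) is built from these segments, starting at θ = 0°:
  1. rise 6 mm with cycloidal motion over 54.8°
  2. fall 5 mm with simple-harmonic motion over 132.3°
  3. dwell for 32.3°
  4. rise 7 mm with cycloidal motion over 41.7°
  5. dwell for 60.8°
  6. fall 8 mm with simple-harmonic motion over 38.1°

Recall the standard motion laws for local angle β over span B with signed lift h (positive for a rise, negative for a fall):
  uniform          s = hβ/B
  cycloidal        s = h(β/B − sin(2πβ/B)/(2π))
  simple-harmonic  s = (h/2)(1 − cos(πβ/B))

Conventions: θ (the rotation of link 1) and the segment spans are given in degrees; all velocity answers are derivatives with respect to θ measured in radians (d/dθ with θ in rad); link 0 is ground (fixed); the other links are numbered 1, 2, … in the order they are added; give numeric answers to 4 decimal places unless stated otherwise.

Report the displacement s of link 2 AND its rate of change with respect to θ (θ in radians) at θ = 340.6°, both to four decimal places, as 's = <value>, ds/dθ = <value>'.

segment 1 (0° to 54.8°, cycloidal, h = 6) is passed completely: s = 0.0000 + (6) = 6.0000
segment 2 (54.8° to 187.1°, simple-harmonic, h = -5) is passed completely: s = 6.0000 + (-5) = 1.0000
segment 3 (187.1° to 219.4°, dwell): s unchanged at 1.0000
segment 4 (219.4° to 261.1°, cycloidal, h = 7) is passed completely: s = 1.0000 + (7) = 8.0000
segment 5 (261.1° to 321.9°, dwell): s unchanged at 8.0000
θ = 340.6° falls in segment 6 (321.9° to 360°, simple-harmonic, h = -8): β = 340.6 − 321.9 = 18.7°, B = 38.1°; Δs = -8/2·(1 − cos(π·0.4908)) = -3.8846; s = 8.0000 − 3.8846 = 4.1154
velocity in seg [321.9°–360°] (simple-harmonic), θ in radians: β = 18.7° = 0.3264 rad, B = 38.1° = 0.6650 rad; ds/dθ = (πh/(2B)) sin(πβ/B) = (π·(-8)/(2·0.6650)) sin(π·0.4908) = -18.889769 mm/rad

s = 4.1154, ds/dθ = -18.8898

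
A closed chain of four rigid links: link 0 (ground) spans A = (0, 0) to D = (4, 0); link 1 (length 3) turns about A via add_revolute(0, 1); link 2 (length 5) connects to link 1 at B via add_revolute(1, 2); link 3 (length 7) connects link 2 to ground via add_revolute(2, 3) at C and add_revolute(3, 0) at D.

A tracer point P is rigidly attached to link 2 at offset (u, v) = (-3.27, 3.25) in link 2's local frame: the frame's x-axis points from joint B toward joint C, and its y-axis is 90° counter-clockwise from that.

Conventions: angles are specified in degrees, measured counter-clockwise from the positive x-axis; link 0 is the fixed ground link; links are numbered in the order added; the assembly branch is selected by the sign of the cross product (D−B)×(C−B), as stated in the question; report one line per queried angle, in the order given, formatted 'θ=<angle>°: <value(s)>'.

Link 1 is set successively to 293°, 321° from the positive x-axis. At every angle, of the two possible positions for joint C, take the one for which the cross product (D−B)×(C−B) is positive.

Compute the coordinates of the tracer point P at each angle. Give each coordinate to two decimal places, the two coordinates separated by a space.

A=(0,0), D=(4.00,0)
θ=293°: B = A + 3.00·(cos293°, sin293°) = (1.1722, -2.7615)
θ=293°: |BD| = 3.9525
θ=293°: circle(B,5.00) ∩ circle(D,7.00): a=-1.0598, h=4.8864
θ=293°:   candidates: C₊=(-3.0000,-0.0060) cross=19.314; C₋=(3.8280,-6.9979) cross=-19.314
θ=293°:   branch + wants cross > 0 → take C=(-3.0000,-0.0060) (cross=19.314)
θ=293°: ex = (C−B)/|BC| = (-0.8344,0.5511); ey = (-0.5511,-0.8344)
θ=293°: P = B + -3.27·ex + 3.25·ey = (2.1097,-7.2755)
θ=321°: B = A + 3.00·(cos321°, sin321°) = (2.3314, -1.8880)
θ=321°: |BD| = 2.5196
θ=321°: circle(B,5.00) ∩ circle(D,7.00): a=-3.5028, h=3.5680
θ=321°:   candidates: C₊=(-2.6617,-2.1498) cross=8.990; C₋=(2.6853,-6.8754) cross=-8.990
θ=321°:   branch + wants cross > 0 → take C=(-2.6617,-2.1498) (cross=8.990)
θ=321°: ex = (C−B)/|BC| = (-0.9986,-0.0524); ey = (0.0524,-0.9986)
θ=321°: P = B + -3.27·ex + 3.25·ey = (5.7672,-4.9622)

θ=293°: 2.11 -7.28
θ=321°: 5.77 -4.96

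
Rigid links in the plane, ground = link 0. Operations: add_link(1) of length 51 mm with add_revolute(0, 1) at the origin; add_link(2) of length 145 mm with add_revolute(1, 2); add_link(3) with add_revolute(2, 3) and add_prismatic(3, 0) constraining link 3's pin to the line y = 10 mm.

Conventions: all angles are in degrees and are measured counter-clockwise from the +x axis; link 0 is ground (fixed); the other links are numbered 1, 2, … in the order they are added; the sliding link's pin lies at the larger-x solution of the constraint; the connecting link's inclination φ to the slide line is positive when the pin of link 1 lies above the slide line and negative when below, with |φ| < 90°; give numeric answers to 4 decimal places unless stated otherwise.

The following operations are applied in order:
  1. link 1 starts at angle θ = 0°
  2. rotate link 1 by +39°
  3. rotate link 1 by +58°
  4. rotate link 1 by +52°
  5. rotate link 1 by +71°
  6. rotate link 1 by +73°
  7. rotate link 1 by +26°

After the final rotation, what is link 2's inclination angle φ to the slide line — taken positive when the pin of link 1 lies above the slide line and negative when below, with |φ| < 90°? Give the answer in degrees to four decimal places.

geometry: r = 51 mm, L = 145 mm, e = 10 mm; θ starts at 0°
rotate link 1 by +39°: θ ← 0° +39° = 39°
rotate link 1 by +58°: θ ← 39° +58° = 97°
rotate link 1 by +52°: θ ← 97° +52° = 149°
rotate link 1 by +71°: θ ← 149° +71° = 220°
rotate link 1 by +73°: θ ← 220° +73° = 293°
rotate link 1 by +26°: θ ← 293° +26° = 319°
h = r sin θ − e = -33.459010 − 10 = -43.459010
sin φ = h / L = -43.459010 / 145 = -0.29971731
φ = arcsin(-0.29971731) = -17.440625°

-17.4406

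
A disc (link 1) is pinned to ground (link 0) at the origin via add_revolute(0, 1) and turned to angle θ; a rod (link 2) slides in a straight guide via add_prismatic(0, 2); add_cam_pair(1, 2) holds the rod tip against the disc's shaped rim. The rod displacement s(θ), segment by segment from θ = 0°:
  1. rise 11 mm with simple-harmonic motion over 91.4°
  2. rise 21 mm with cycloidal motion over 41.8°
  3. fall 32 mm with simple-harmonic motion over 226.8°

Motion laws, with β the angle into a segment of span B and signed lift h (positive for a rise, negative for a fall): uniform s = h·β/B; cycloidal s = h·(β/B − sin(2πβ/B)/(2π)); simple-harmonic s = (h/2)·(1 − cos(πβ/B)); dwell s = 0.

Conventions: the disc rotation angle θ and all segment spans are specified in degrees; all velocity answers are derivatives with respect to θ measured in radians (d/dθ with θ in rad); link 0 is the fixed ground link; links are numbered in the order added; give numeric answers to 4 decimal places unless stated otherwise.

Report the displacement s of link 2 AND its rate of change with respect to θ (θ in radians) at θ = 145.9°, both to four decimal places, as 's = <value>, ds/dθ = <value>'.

segment 1 (0° to 91.4°, simple-harmonic, h = 11) is passed completely: s = 0.0000 + (11) = 11.0000
segment 2 (91.4° to 133.2°, cycloidal, h = 21) is passed completely: s = 11.0000 + (21) = 32.0000
θ = 145.9° falls in segment 3 (133.2° to 360°, simple-harmonic, h = -32): β = 145.9 − 133.2 = 12.7°, B = 226.8°; Δs = -32/2·(1 − cos(π·0.0560)) = -0.2469; s = 32.0000 − 0.2469 = 31.7531
velocity in seg [133.2°–360°] (simple-harmonic), θ in radians: β = 12.7° = 0.2217 rad, B = 226.8° = 3.9584 rad; ds/dθ = (πh/(2B)) sin(πβ/B) = (π·(-32)/(2·3.9584)) sin(π·0.0560) = -2.222376 mm/rad

s = 31.7531, ds/dθ = -2.2224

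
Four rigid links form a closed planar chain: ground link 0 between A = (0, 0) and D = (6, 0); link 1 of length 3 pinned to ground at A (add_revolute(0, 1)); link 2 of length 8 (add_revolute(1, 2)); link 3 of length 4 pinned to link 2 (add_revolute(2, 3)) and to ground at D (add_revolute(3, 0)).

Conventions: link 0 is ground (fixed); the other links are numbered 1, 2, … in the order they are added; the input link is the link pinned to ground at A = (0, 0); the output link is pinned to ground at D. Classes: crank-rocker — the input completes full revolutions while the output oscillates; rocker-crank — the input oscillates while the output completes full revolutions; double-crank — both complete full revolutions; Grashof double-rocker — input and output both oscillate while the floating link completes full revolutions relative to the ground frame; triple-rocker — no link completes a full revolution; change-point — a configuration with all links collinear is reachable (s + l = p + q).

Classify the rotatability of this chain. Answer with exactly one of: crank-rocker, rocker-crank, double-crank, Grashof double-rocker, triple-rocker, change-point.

lengths: ground=6, input=3, coupler=8, output=4
sorted: s=3 (shortest), l=8 (longest), p+q=10
s + l = 11 vs p + q = 10
s + l > p + q → non-Grashof → no link fully rotates → triple-rocker

triple-rocker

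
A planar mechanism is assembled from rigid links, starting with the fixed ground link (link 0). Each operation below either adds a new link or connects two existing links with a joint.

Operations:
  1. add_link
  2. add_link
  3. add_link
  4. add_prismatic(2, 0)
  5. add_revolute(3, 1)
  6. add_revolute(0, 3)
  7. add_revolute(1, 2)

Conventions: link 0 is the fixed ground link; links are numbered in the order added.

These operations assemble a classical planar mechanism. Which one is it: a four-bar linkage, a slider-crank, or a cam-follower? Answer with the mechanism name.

links: 4 (incl. ground); joints: 3 revolute, 1 prismatic, 0 higher (cam) pair, forming one closed loop
4 links, 3 revolutes + 1 prismatic in one loop → slider-crank

slider-crank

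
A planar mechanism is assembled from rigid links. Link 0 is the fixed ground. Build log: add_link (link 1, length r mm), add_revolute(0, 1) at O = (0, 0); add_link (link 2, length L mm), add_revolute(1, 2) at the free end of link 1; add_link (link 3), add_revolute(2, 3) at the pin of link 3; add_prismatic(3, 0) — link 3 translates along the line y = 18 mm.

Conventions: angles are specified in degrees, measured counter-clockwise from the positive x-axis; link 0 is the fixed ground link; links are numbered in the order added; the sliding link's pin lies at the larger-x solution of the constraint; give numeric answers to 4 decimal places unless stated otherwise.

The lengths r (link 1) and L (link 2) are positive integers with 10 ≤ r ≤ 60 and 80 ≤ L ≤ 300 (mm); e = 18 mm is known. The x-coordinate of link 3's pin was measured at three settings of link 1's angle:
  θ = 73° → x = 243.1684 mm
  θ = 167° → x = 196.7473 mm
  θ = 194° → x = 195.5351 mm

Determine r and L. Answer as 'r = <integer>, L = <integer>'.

constraint per measurement: (x − r cos θ)² + (r sin θ − e)² = L²
subtracting the θ₁ and θ₂ equations cancels the r² and L² terms:
r = (x₁² − x₂²) / (2[(x₁cos θ₁ + e sin θ₁) − (x₂cos θ₂ + e sin θ₂)]) = 37.0000 → r = 37
L² = (x₁ − r cos θ₁)² + (r sin θ₁ − e)² = 54289.0014 → L = 233.0000 → L = 233
check at θ₃=194°: x = 195.5351 (printed 195.5351) ✓

r = 37, L = 233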